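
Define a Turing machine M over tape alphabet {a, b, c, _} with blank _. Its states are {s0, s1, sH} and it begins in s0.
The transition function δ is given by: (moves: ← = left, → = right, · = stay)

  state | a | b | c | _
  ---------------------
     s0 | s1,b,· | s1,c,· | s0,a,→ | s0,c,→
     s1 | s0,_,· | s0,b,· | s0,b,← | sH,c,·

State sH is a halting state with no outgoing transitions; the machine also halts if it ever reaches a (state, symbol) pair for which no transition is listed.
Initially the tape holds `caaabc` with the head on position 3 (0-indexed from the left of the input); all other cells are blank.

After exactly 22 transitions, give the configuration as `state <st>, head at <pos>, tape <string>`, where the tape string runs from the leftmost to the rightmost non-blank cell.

state=s0 head=3 tape=_caa[a]bc   (s0,a)→(s1,b,·)
state=s1 head=3 tape=_caa[b]bc   (s1,b)→(s0,b,·)
state=s0 head=3 tape=_caa[b]bc   (s0,b)→(s1,c,·)
state=s1 head=3 tape=_caa[c]bc   (s1,c)→(s0,b,←)
state=s0 head=2 tape=_ca[a]bbc   (s0,a)→(s1,b,·)
state=s1 head=2 tape=_ca[b]bbc   (s1,b)→(s0,b,·)
state=s0 head=2 tape=_ca[b]bbc   (s0,b)→(s1,c,·)
state=s1 head=2 tape=_ca[c]bbc   (s1,c)→(s0,b,←)
state=s0 head=1 tape=_c[a]bbbc   (s0,a)→(s1,b,·)
state=s1 head=1 tape=_c[b]bbbc   (s1,b)→(s0,b,·)
state=s0 head=1 tape=_c[b]bbbc   (s0,b)→(s1,c,·)
state=s1 head=1 tape=_c[c]bbbc   (s1,c)→(s0,b,←)
state=s0 head=0 tape=_[c]bbbbc   (s0,c)→(s0,a,→)
state=s0 head=1 tape=_a[b]bbbc   (s0,b)→(s1,c,·)
state=s1 head=1 tape=_a[c]bbbc   (s1,c)→(s0,b,←)
state=s0 head=0 tape=_[a]bbbbc   (s0,a)→(s1,b,·)
state=s1 head=0 tape=_[b]bbbbc   (s1,b)→(s0,b,·)
state=s0 head=0 tape=_[b]bbbbc   (s0,b)→(s1,c,·)
state=s1 head=0 tape=_[c]bbbbc   (s1,c)→(s0,b,←)
state=s0 head=-1 tape=[_]bbbbbc   (s0,_)→(s0,c,→)
state=s0 head=0 tape=c[b]bbbbc   (s0,b)→(s1,c,·)
state=s1 head=0 tape=c[c]bbbbc   (s1,c)→(s0,b,←)
state=s0 head=-1 tape=[c]bbbbbc
After 22 steps: state s0, head at -1, tape cbbbbbc.

state s0, head at -1, tape cbbbbbc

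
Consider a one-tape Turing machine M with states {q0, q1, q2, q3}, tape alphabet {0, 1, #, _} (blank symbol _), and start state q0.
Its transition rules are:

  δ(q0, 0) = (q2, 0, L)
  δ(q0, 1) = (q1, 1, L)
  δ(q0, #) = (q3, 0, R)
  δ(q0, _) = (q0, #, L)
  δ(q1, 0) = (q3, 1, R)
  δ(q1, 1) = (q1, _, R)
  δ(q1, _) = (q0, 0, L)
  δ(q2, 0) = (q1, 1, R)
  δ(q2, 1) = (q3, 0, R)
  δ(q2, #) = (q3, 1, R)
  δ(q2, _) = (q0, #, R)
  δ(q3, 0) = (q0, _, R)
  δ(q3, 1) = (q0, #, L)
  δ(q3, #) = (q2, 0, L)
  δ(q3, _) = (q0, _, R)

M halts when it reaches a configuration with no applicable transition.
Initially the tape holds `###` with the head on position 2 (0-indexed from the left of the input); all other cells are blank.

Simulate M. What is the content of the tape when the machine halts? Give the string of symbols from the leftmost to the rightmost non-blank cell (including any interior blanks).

#1___##

q0 | ##[#]____   read # → write 0, move R, go to q3
q3 | ##0[_]___   read _ → write _, move R, go to q0
q0 | ##0_[_]__   read _ → write #, move L, go to q0
q0 | ##0[_]#__   read _ → write #, move L, go to q0
q0 | ##[0]##__   read 0 → write 0, move L, go to q2
q2 | #[#]0##__   read # → write 1, move R, go to q3
q3 | #1[0]##__   read 0 → write _, move R, go to q0
q0 | #1_[#]#__   read # → write 0, move R, go to q3
q3 | #1_0[#]__   read # → write 0, move L, go to q2
q2 | #1_[0]0__   read 0 → write 1, move R, go to q1
q1 | #1_1[0]__   read 0 → write 1, move R, go to q3
q3 | #1_11[_]_   read _ → write _, move R, go to q0
q0 | #1_11_[_]   read _ → write #, move L, go to q0
q0 | #1_11[_]#   read _ → write #, move L, go to q0
q0 | #1_1[1]##   read 1 → write 1, move L, go to q1
q1 | #1_[1]1##   read 1 → write _, move R, go to q1
q1 | #1__[1]##   read 1 → write _, move R, go to q1
q1 | #1___[#]#
The non-blank tape span at halt is #1___##.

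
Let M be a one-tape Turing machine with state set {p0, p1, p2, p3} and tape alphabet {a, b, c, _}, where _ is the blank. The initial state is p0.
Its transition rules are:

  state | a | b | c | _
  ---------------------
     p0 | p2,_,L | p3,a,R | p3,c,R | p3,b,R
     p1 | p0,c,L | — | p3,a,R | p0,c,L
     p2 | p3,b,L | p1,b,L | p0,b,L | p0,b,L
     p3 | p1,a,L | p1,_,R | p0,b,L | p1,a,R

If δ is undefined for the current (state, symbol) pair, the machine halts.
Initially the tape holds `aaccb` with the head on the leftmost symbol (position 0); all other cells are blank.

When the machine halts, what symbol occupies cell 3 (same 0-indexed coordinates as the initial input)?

b

state=p0 head=0 tape=__[a]accb   (p0,a)→(p2,_,L)
state=p2 head=-1 tape=_[_]_accb   (p2,_)→(p0,b,L)
state=p0 head=-2 tape=[_]b_accb   (p0,_)→(p3,b,R)
state=p3 head=-1 tape=b[b]_accb   (p3,b)→(p1,_,R)
state=p1 head=0 tape=b_[_]accb   (p1,_)→(p0,c,L)
state=p0 head=-1 tape=b[_]caccb   (p0,_)→(p3,b,R)
state=p3 head=0 tape=bb[c]accb   (p3,c)→(p0,b,L)
state=p0 head=-1 tape=b[b]baccb   (p0,b)→(p3,a,R)
state=p3 head=0 tape=ba[b]accb   (p3,b)→(p1,_,R)
state=p1 head=1 tape=ba_[a]ccb   (p1,a)→(p0,c,L)
state=p0 head=0 tape=ba[_]cccb   (p0,_)→(p3,b,R)
state=p3 head=1 tape=bab[c]ccb   (p3,c)→(p0,b,L)
state=p0 head=0 tape=ba[b]bccb   (p0,b)→(p3,a,R)
state=p3 head=1 tape=baa[b]ccb   (p3,b)→(p1,_,R)
state=p1 head=2 tape=baa_[c]cb   (p1,c)→(p3,a,R)
state=p3 head=3 tape=baa_a[c]b   (p3,c)→(p0,b,L)
state=p0 head=2 tape=baa_[a]bb   (p0,a)→(p2,_,L)
state=p2 head=1 tape=baa[_]_bb   (p2,_)→(p0,b,L)
state=p0 head=0 tape=ba[a]b_bb   (p0,a)→(p2,_,L)
state=p2 head=-1 tape=b[a]_b_bb   (p2,a)→(p3,b,L)
state=p3 head=-2 tape=[b]b_b_bb   (p3,b)→(p1,_,R)
state=p1 head=-1 tape=_[b]_b_bb
Cell 3 holds b when M halts.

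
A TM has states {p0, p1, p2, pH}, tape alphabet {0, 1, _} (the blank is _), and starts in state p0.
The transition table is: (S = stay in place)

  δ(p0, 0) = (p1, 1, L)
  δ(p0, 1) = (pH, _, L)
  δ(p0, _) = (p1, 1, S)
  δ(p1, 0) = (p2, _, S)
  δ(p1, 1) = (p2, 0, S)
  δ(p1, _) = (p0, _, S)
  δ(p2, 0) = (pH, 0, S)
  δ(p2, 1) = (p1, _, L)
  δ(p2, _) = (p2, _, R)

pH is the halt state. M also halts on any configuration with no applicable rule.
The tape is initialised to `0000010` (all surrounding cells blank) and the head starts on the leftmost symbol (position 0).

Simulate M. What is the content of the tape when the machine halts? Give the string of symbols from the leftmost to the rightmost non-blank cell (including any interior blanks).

01000010

p0 | _[0]000010   read 0 → write 1, move L, go to p1
p1 | [_]1000010   read _ → write _, move S, go to p0
p0 | [_]1000010   read _ → write 1, move S, go to p1
p1 | [1]1000010   read 1 → write 0, move S, go to p2
p2 | [0]1000010   read 0 → write 0, move S, go to pH
pH | [0]1000010
The non-blank tape span at halt is 01000010.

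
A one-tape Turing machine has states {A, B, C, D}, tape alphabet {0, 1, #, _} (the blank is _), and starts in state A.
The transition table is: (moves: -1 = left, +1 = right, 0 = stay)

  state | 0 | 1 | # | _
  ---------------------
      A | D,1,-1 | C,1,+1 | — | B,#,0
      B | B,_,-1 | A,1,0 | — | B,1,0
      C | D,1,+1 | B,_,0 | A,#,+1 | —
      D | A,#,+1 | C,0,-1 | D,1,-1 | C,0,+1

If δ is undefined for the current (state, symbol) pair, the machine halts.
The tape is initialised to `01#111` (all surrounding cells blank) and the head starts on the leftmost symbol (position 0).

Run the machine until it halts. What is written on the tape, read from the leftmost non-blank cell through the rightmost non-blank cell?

011#111

state=A head=0 tape=_[0]1#111_   (A,0)→(D,1,-1)
state=D head=-1 tape=[_]11#111_   (D,_)→(C,0,+1)
state=C head=0 tape=0[1]1#111_   (C,1)→(B,_,0)
state=B head=0 tape=0[_]1#111_   (B,_)→(B,1,0)
state=B head=0 tape=0[1]1#111_   (B,1)→(A,1,0)
state=A head=0 tape=0[1]1#111_   (A,1)→(C,1,+1)
state=C head=1 tape=01[1]#111_   (C,1)→(B,_,0)
state=B head=1 tape=01[_]#111_   (B,_)→(B,1,0)
state=B head=1 tape=01[1]#111_   (B,1)→(A,1,0)
state=A head=1 tape=01[1]#111_   (A,1)→(C,1,+1)
state=C head=2 tape=011[#]111_   (C,#)→(A,#,+1)
state=A head=3 tape=011#[1]11_   (A,1)→(C,1,+1)
state=C head=4 tape=011#1[1]1_   (C,1)→(B,_,0)
state=B head=4 tape=011#1[_]1_   (B,_)→(B,1,0)
state=B head=4 tape=011#1[1]1_   (B,1)→(A,1,0)
state=A head=4 tape=011#1[1]1_   (A,1)→(C,1,+1)
state=C head=5 tape=011#11[1]_   (C,1)→(B,_,0)
state=B head=5 tape=011#11[_]_   (B,_)→(B,1,0)
state=B head=5 tape=011#11[1]_   (B,1)→(A,1,0)
state=A head=5 tape=011#11[1]_   (A,1)→(C,1,+1)
state=C head=6 tape=011#111[_]
The non-blank tape span at halt is 011#111.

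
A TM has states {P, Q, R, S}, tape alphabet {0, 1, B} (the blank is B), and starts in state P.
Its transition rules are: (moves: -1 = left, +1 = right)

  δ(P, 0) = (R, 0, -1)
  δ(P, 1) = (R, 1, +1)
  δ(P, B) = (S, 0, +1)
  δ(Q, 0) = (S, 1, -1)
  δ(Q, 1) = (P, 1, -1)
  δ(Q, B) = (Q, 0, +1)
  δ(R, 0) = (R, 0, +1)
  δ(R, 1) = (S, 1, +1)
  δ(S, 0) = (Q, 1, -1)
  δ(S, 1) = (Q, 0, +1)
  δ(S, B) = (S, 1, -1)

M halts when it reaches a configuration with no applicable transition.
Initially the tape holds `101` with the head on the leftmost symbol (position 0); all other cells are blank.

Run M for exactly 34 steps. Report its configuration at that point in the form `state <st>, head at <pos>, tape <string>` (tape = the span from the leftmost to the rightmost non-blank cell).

state P, head at 6, tape 10000001

P | [1]01BBBBB   read 1 → write 1, move +1, go to R
R | 1[0]1BBBBB   read 0 → write 0, move +1, go to R
R | 10[1]BBBBB   read 1 → write 1, move +1, go to S
S | 101[B]BBBB   read B → write 1, move -1, go to S
S | 10[1]1BBBB   read 1 → write 0, move +1, go to Q
Q | 100[1]BBBB   read 1 → write 1, move -1, go to P
P | 10[0]1BBBB   read 0 → write 0, move -1, go to R
R | 1[0]01BBBB   read 0 → write 0, move +1, go to R
R | 10[0]1BBBB   read 0 → write 0, move +1, go to R
R | 100[1]BBBB   read 1 → write 1, move +1, go to S
S | 1001[B]BBB   read B → write 1, move -1, go to S
S | 100[1]1BBB   read 1 → write 0, move +1, go to Q
Q | 1000[1]BBB   read 1 → write 1, move -1, go to P
P | 100[0]1BBB   read 0 → write 0, move -1, go to R
R | 10[0]01BBB   read 0 → write 0, move +1, go to R
R | 100[0]1BBB   read 0 → write 0, move +1, go to R
R | 1000[1]BBB   read 1 → write 1, move +1, go to S
S | 10001[B]BB   read B → write 1, move -1, go to S
S | 1000[1]1BB   read 1 → write 0, move +1, go to Q
Q | 10000[1]BB   read 1 → write 1, move -1, go to P
P | 1000[0]1BB   read 0 → write 0, move -1, go to R
R | 100[0]01BB   read 0 → write 0, move +1, go to R
R | 1000[0]1BB   read 0 → write 0, move +1, go to R
R | 10000[1]BB   read 1 → write 1, move +1, go to S
S | 100001[B]B   read B → write 1, move -1, go to S
S | 10000[1]1B   read 1 → write 0, move +1, go to Q
Q | 100000[1]B   read 1 → write 1, move -1, go to P
P | 10000[0]1B   read 0 → write 0, move -1, go to R
R | 1000[0]01B   read 0 → write 0, move +1, go to R
R | 10000[0]1B   read 0 → write 0, move +1, go to R
R | 100000[1]B   read 1 → write 1, move +1, go to S
S | 1000001[B]   read B → write 1, move -1, go to S
S | 100000[1]1   read 1 → write 0, move +1, go to Q
Q | 1000000[1]   read 1 → write 1, move -1, go to P
P | 100000[0]1
After 34 steps: state P, head at 6, tape 10000001.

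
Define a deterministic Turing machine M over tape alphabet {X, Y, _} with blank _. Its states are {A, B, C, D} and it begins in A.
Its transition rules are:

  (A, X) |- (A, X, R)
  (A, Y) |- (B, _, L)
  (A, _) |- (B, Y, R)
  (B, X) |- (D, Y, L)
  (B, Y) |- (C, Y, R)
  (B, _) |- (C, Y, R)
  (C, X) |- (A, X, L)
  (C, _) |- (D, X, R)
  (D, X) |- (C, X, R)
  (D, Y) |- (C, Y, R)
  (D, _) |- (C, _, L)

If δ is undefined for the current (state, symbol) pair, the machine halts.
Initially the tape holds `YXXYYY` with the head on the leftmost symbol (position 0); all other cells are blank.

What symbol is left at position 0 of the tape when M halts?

A | _[Y]XXYYY   read Y → write _, move L, go to B
B | [_]_XXYYY   read _ → write Y, move R, go to C
C | Y[_]XXYYY   read _ → write X, move R, go to D
D | YX[X]XYYY   read X → write X, move R, go to C
C | YXX[X]YYY   read X → write X, move L, go to A
A | YX[X]XYYY   read X → write X, move R, go to A
A | YXX[X]YYY   read X → write X, move R, go to A
A | YXXX[Y]YY   read Y → write _, move L, go to B
B | YXX[X]_YY   read X → write Y, move L, go to D
D | YX[X]Y_YY   read X → write X, move R, go to C
C | YXX[Y]_YY
Cell 0 holds X when M halts.

X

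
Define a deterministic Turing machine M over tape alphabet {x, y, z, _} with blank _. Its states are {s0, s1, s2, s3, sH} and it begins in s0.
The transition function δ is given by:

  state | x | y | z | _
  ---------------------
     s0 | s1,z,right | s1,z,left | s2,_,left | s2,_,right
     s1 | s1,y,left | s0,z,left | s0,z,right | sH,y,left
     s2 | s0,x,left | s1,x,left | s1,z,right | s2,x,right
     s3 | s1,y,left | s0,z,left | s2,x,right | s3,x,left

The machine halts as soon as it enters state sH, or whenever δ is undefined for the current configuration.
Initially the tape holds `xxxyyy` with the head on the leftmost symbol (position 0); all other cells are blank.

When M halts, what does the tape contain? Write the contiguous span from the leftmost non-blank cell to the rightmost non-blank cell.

state=s0 head=0 tape=[x]xxyyy   (s0,x)→(s1,z,right)
state=s1 head=1 tape=z[x]xyyy   (s1,x)→(s1,y,left)
state=s1 head=0 tape=[z]yxyyy   (s1,z)→(s0,z,right)
state=s0 head=1 tape=z[y]xyyy   (s0,y)→(s1,z,left)
state=s1 head=0 tape=[z]zxyyy   (s1,z)→(s0,z,right)
state=s0 head=1 tape=z[z]xyyy   (s0,z)→(s2,_,left)
state=s2 head=0 tape=[z]_xyyy   (s2,z)→(s1,z,right)
state=s1 head=1 tape=z[_]xyyy   (s1,_)→(sH,y,left)
state=sH head=0 tape=[z]yxyyy
The non-blank tape span at halt is zyxyyy.

zyxyyy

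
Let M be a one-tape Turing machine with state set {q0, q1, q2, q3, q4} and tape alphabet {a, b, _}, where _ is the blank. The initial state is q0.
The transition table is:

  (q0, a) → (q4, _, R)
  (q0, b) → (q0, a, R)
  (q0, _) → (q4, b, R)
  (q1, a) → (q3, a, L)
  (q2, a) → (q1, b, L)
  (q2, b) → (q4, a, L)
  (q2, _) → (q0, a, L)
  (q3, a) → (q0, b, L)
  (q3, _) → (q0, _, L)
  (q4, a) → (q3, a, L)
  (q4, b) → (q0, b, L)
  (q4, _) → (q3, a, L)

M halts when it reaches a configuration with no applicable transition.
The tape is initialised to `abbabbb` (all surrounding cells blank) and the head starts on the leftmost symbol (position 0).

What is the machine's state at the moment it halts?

q0 | [a]bbabbb__   read a → write _, move R, go to q4
q4 | _[b]babbb__   read b → write b, move L, go to q0
q0 | [_]bbabbb__   read _ → write b, move R, go to q4
q4 | b[b]babbb__   read b → write b, move L, go to q0
q0 | [b]bbabbb__   read b → write a, move R, go to q0
q0 | a[b]babbb__   read b → write a, move R, go to q0
q0 | aa[b]abbb__   read b → write a, move R, go to q0
q0 | aaa[a]bbb__   read a → write _, move R, go to q4
q4 | aaa_[b]bb__   read b → write b, move L, go to q0
q0 | aaa[_]bbb__   read _ → write b, move R, go to q4
q4 | aaab[b]bb__   read b → write b, move L, go to q0
q0 | aaa[b]bbb__   read b → write a, move R, go to q0
q0 | aaaa[b]bb__   read b → write a, move R, go to q0
q0 | aaaaa[b]b__   read b → write a, move R, go to q0
q0 | aaaaaa[b]__   read b → write a, move R, go to q0
q0 | aaaaaaa[_]_   read _ → write b, move R, go to q4
q4 | aaaaaaab[_]   read _ → write a, move L, go to q3
q3 | aaaaaaa[b]a
No transition is defined for (q3, b); M halts in state q3.

q3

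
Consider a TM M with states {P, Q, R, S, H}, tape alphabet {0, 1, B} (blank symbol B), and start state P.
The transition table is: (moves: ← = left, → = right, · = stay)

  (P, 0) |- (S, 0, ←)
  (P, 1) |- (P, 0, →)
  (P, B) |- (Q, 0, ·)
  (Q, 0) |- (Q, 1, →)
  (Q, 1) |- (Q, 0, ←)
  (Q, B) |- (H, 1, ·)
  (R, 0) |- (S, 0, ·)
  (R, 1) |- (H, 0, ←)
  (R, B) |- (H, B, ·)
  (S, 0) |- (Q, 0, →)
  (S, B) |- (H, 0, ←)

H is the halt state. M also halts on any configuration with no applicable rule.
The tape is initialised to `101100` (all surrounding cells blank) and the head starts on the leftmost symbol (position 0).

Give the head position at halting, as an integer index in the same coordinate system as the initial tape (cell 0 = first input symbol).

state=P head=0 tape=B[1]01100   (P,1)→(P,0,→)
state=P head=1 tape=B0[0]1100   (P,0)→(S,0,←)
state=S head=0 tape=B[0]01100   (S,0)→(Q,0,→)
state=Q head=1 tape=B0[0]1100   (Q,0)→(Q,1,→)
state=Q head=2 tape=B01[1]100   (Q,1)→(Q,0,←)
state=Q head=1 tape=B0[1]0100   (Q,1)→(Q,0,←)
state=Q head=0 tape=B[0]00100   (Q,0)→(Q,1,→)
state=Q head=1 tape=B1[0]0100   (Q,0)→(Q,1,→)
state=Q head=2 tape=B11[0]100   (Q,0)→(Q,1,→)
state=Q head=3 tape=B111[1]00   (Q,1)→(Q,0,←)
state=Q head=2 tape=B11[1]000   (Q,1)→(Q,0,←)
state=Q head=1 tape=B1[1]0000   (Q,1)→(Q,0,←)
state=Q head=0 tape=B[1]00000   (Q,1)→(Q,0,←)
state=Q head=-1 tape=[B]000000   (Q,B)→(H,1,·)
state=H head=-1 tape=[1]000000
At halt the head is at cell -1.

-1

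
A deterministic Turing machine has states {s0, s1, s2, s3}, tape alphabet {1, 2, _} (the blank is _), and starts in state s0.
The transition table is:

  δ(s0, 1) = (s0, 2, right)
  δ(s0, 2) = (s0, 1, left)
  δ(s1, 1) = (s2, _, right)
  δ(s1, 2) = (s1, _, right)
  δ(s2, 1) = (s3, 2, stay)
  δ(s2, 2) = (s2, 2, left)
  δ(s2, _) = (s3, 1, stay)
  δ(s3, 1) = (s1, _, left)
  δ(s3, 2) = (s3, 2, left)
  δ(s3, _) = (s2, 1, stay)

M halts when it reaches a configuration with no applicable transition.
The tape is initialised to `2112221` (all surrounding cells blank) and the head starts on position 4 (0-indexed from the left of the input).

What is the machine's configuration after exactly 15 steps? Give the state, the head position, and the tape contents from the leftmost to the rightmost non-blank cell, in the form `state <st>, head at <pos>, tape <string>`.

state s0, head at 7, tape 2222222

state=s0 head=4 tape=2112[2]21_   (s0,2)→(s0,1,left)
state=s0 head=3 tape=211[2]121_   (s0,2)→(s0,1,left)
state=s0 head=2 tape=21[1]1121_   (s0,1)→(s0,2,right)
state=s0 head=3 tape=212[1]121_   (s0,1)→(s0,2,right)
state=s0 head=4 tape=2122[1]21_   (s0,1)→(s0,2,right)
state=s0 head=5 tape=21222[2]1_   (s0,2)→(s0,1,left)
state=s0 head=4 tape=2122[2]11_   (s0,2)→(s0,1,left)
state=s0 head=3 tape=212[2]111_   (s0,2)→(s0,1,left)
state=s0 head=2 tape=21[2]1111_   (s0,2)→(s0,1,left)
state=s0 head=1 tape=2[1]11111_   (s0,1)→(s0,2,right)
state=s0 head=2 tape=22[1]1111_   (s0,1)→(s0,2,right)
state=s0 head=3 tape=222[1]111_   (s0,1)→(s0,2,right)
state=s0 head=4 tape=2222[1]11_   (s0,1)→(s0,2,right)
state=s0 head=5 tape=22222[1]1_   (s0,1)→(s0,2,right)
state=s0 head=6 tape=222222[1]_   (s0,1)→(s0,2,right)
state=s0 head=7 tape=2222222[_]
After 15 steps: state s0, head at 7, tape 2222222.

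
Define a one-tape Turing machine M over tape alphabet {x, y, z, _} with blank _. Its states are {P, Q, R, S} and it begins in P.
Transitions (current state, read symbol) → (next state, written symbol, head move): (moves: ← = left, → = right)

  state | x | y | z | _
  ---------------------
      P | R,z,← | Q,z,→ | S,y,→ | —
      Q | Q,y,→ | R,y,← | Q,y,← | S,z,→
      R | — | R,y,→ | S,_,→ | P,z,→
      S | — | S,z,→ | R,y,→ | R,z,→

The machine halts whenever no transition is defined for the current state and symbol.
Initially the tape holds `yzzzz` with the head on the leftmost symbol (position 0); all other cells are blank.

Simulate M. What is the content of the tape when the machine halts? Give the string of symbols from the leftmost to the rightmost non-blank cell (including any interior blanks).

zzzy_yz

state=P head=0 tape=_[y]zzzz__   (P,y)→(Q,z,→)
state=Q head=1 tape=_z[z]zzz__   (Q,z)→(Q,y,←)
state=Q head=0 tape=_[z]yzzz__   (Q,z)→(Q,y,←)
state=Q head=-1 tape=[_]yyzzz__   (Q,_)→(S,z,→)
state=S head=0 tape=z[y]yzzz__   (S,y)→(S,z,→)
state=S head=1 tape=zz[y]zzz__   (S,y)→(S,z,→)
state=S head=2 tape=zzz[z]zz__   (S,z)→(R,y,→)
state=R head=3 tape=zzzy[z]z__   (R,z)→(S,_,→)
state=S head=4 tape=zzzy_[z]__   (S,z)→(R,y,→)
state=R head=5 tape=zzzy_y[_]_   (R,_)→(P,z,→)
state=P head=6 tape=zzzy_yz[_]
The non-blank tape span at halt is zzzy_yz.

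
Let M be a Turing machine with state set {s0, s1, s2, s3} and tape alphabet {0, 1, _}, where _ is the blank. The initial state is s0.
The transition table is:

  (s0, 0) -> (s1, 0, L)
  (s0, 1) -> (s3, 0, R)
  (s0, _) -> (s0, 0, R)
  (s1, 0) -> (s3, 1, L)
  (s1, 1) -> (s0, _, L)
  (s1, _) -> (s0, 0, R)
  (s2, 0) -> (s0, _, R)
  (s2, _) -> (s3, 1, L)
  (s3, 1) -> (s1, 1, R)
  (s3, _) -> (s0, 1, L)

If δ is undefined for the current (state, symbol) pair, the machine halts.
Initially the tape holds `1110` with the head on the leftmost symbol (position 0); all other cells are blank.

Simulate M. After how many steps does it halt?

state=s0 head=0 tape=__[1]110   (s0,1)→(s3,0,R)
state=s3 head=1 tape=__0[1]10   (s3,1)→(s1,1,R)
state=s1 head=2 tape=__01[1]0   (s1,1)→(s0,_,L)
state=s0 head=1 tape=__0[1]_0   (s0,1)→(s3,0,R)
state=s3 head=2 tape=__00[_]0   (s3,_)→(s0,1,L)
state=s0 head=1 tape=__0[0]10   (s0,0)→(s1,0,L)
state=s1 head=0 tape=__[0]010   (s1,0)→(s3,1,L)
state=s3 head=-1 tape=_[_]1010   (s3,_)→(s0,1,L)
state=s0 head=-2 tape=[_]11010   (s0,_)→(s0,0,R)
state=s0 head=-1 tape=0[1]1010   (s0,1)→(s3,0,R)
state=s3 head=0 tape=00[1]010   (s3,1)→(s1,1,R)
state=s1 head=1 tape=001[0]10   (s1,0)→(s3,1,L)
state=s3 head=0 tape=00[1]110   (s3,1)→(s1,1,R)
state=s1 head=1 tape=001[1]10   (s1,1)→(s0,_,L)
state=s0 head=0 tape=00[1]_10   (s0,1)→(s3,0,R)
state=s3 head=1 tape=000[_]10   (s3,_)→(s0,1,L)
state=s0 head=0 tape=00[0]110   (s0,0)→(s1,0,L)
state=s1 head=-1 tape=0[0]0110   (s1,0)→(s3,1,L)
state=s3 head=-2 tape=[0]10110
M halts after 18 transitions.

18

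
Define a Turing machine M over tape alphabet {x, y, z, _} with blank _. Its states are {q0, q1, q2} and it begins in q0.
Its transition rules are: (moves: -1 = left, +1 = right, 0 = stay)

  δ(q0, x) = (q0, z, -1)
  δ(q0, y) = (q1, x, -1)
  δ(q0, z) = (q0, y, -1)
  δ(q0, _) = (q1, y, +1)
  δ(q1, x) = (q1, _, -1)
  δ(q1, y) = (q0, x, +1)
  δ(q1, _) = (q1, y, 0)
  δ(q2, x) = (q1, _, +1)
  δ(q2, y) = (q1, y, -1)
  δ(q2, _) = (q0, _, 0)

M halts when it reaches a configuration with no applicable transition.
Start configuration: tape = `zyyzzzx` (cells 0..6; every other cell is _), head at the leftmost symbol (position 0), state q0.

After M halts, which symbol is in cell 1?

z

q0 | ___[z]yyzzzx   read z → write y, move -1, go to q0
q0 | __[_]yyyzzzx   read _ → write y, move +1, go to q1
q1 | __y[y]yyzzzx   read y → write x, move +1, go to q0
q0 | __yx[y]yzzzx   read y → write x, move -1, go to q1
q1 | __y[x]xyzzzx   read x → write _, move -1, go to q1
q1 | __[y]_xyzzzx   read y → write x, move +1, go to q0
q0 | __x[_]xyzzzx   read _ → write y, move +1, go to q1
q1 | __xy[x]yzzzx   read x → write _, move -1, go to q1
q1 | __x[y]_yzzzx   read y → write x, move +1, go to q0
q0 | __xx[_]yzzzx   read _ → write y, move +1, go to q1
q1 | __xxy[y]zzzx   read y → write x, move +1, go to q0
q0 | __xxyx[z]zzx   read z → write y, move -1, go to q0
q0 | __xxy[x]yzzx   read x → write z, move -1, go to q0
q0 | __xx[y]zyzzx   read y → write x, move -1, go to q1
q1 | __x[x]xzyzzx   read x → write _, move -1, go to q1
q1 | __[x]_xzyzzx   read x → write _, move -1, go to q1
q1 | _[_]__xzyzzx   read _ → write y, move 0, go to q1
q1 | _[y]__xzyzzx   read y → write x, move +1, go to q0
q0 | _x[_]_xzyzzx   read _ → write y, move +1, go to q1
q1 | _xy[_]xzyzzx   read _ → write y, move 0, go to q1
q1 | _xy[y]xzyzzx   read y → write x, move +1, go to q0
q0 | _xyx[x]zyzzx   read x → write z, move -1, go to q0
q0 | _xy[x]zzyzzx   read x → write z, move -1, go to q0
q0 | _x[y]zzzyzzx   read y → write x, move -1, go to q1
q1 | _[x]xzzzyzzx   read x → write _, move -1, go to q1
q1 | [_]_xzzzyzzx   read _ → write y, move 0, go to q1
q1 | [y]_xzzzyzzx   read y → write x, move +1, go to q0
q0 | x[_]xzzzyzzx   read _ → write y, move +1, go to q1
q1 | xy[x]zzzyzzx   read x → write _, move -1, go to q1
q1 | x[y]_zzzyzzx   read y → write x, move +1, go to q0
q0 | xx[_]zzzyzzx   read _ → write y, move +1, go to q1
q1 | xxy[z]zzyzzx
Cell 1 holds z when M halts.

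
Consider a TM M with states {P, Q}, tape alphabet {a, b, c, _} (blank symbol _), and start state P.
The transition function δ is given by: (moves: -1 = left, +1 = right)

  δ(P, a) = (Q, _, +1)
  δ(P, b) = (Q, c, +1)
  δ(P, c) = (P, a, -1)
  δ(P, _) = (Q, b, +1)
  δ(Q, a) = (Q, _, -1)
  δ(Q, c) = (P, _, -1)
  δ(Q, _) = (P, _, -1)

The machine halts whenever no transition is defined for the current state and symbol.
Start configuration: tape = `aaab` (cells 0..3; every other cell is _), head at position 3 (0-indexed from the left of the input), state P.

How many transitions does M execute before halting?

23

P | __aaa[b]_   read b → write c, move +1, go to Q
Q | __aaac[_]   read _ → write _, move -1, go to P
P | __aaa[c]_   read c → write a, move -1, go to P
P | __aa[a]a_   read a → write _, move +1, go to Q
Q | __aa_[a]_   read a → write _, move -1, go to Q
Q | __aa[_]__   read _ → write _, move -1, go to P
P | __a[a]___   read a → write _, move +1, go to Q
Q | __a_[_]__   read _ → write _, move -1, go to P
P | __a[_]___   read _ → write b, move +1, go to Q
Q | __ab[_]__   read _ → write _, move -1, go to P
P | __a[b]___   read b → write c, move +1, go to Q
Q | __ac[_]__   read _ → write _, move -1, go to P
P | __a[c]___   read c → write a, move -1, go to P
P | __[a]a___   read a → write _, move +1, go to Q
Q | ___[a]___   read a → write _, move -1, go to Q
Q | __[_]____   read _ → write _, move -1, go to P
P | _[_]_____   read _ → write b, move +1, go to Q
Q | _b[_]____   read _ → write _, move -1, go to P
P | _[b]_____   read b → write c, move +1, go to Q
Q | _c[_]____   read _ → write _, move -1, go to P
P | _[c]_____   read c → write a, move -1, go to P
P | [_]a_____   read _ → write b, move +1, go to Q
Q | b[a]_____   read a → write _, move -1, go to Q
Q | [b]______
M halts after 23 transitions.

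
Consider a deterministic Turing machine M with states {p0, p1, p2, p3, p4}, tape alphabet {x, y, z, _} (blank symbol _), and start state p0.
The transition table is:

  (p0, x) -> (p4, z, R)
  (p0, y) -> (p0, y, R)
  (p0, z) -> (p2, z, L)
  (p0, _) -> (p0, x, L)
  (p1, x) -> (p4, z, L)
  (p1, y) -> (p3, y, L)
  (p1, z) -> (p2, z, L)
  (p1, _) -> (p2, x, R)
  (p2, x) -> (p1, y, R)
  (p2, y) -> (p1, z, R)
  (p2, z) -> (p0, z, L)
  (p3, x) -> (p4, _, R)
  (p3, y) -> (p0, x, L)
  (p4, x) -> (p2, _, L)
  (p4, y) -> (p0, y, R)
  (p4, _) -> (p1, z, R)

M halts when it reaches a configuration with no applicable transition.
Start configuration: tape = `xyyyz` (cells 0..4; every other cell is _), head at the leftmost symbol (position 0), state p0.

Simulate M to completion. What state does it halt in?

p2

state=p0 head=0 tape=_[x]yyyz   (p0,x)→(p4,z,R)
state=p4 head=1 tape=_z[y]yyz   (p4,y)→(p0,y,R)
state=p0 head=2 tape=_zy[y]yz   (p0,y)→(p0,y,R)
state=p0 head=3 tape=_zyy[y]z   (p0,y)→(p0,y,R)
state=p0 head=4 tape=_zyyy[z]   (p0,z)→(p2,z,L)
state=p2 head=3 tape=_zyy[y]z   (p2,y)→(p1,z,R)
state=p1 head=4 tape=_zyyz[z]   (p1,z)→(p2,z,L)
state=p2 head=3 tape=_zyy[z]z   (p2,z)→(p0,z,L)
state=p0 head=2 tape=_zy[y]zz   (p0,y)→(p0,y,R)
state=p0 head=3 tape=_zyy[z]z   (p0,z)→(p2,z,L)
state=p2 head=2 tape=_zy[y]zz   (p2,y)→(p1,z,R)
state=p1 head=3 tape=_zyz[z]z   (p1,z)→(p2,z,L)
state=p2 head=2 tape=_zy[z]zz   (p2,z)→(p0,z,L)
state=p0 head=1 tape=_z[y]zzz   (p0,y)→(p0,y,R)
state=p0 head=2 tape=_zy[z]zz   (p0,z)→(p2,z,L)
state=p2 head=1 tape=_z[y]zzz   (p2,y)→(p1,z,R)
state=p1 head=2 tape=_zz[z]zz   (p1,z)→(p2,z,L)
state=p2 head=1 tape=_z[z]zzz   (p2,z)→(p0,z,L)
state=p0 head=0 tape=_[z]zzzz   (p0,z)→(p2,z,L)
state=p2 head=-1 tape=[_]zzzzz
No transition is defined for (p2, _); M halts in state p2.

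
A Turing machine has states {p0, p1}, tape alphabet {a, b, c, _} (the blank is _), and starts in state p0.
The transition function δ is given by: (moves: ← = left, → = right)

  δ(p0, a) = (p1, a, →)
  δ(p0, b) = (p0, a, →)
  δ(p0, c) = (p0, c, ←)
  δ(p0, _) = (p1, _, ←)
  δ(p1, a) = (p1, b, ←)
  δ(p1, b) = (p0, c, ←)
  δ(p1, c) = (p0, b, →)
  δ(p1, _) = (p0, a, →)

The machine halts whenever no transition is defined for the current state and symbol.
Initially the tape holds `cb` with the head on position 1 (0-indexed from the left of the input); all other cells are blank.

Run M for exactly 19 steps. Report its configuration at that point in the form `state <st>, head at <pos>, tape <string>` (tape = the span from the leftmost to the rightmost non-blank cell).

p0 | ____c[b]_   read b → write a, move →, go to p0
p0 | ____ca[_]   read _ → write _, move ←, go to p1
p1 | ____c[a]_   read a → write b, move ←, go to p1
p1 | ____[c]b_   read c → write b, move →, go to p0
p0 | ____b[b]_   read b → write a, move →, go to p0
p0 | ____ba[_]   read _ → write _, move ←, go to p1
p1 | ____b[a]_   read a → write b, move ←, go to p1
p1 | ____[b]b_   read b → write c, move ←, go to p0
p0 | ___[_]cb_   read _ → write _, move ←, go to p1
p1 | __[_]_cb_   read _ → write a, move →, go to p0
p0 | __a[_]cb_   read _ → write _, move ←, go to p1
p1 | __[a]_cb_   read a → write b, move ←, go to p1
p1 | _[_]b_cb_   read _ → write a, move →, go to p0
p0 | _a[b]_cb_   read b → write a, move →, go to p0
p0 | _aa[_]cb_   read _ → write _, move ←, go to p1
p1 | _a[a]_cb_   read a → write b, move ←, go to p1
p1 | _[a]b_cb_   read a → write b, move ←, go to p1
p1 | [_]bb_cb_   read _ → write a, move →, go to p0
p0 | a[b]b_cb_   read b → write a, move →, go to p0
p0 | aa[b]_cb_
After 19 steps: state p0, head at -2, tape aab_cb.

state p0, head at -2, tape aab_cb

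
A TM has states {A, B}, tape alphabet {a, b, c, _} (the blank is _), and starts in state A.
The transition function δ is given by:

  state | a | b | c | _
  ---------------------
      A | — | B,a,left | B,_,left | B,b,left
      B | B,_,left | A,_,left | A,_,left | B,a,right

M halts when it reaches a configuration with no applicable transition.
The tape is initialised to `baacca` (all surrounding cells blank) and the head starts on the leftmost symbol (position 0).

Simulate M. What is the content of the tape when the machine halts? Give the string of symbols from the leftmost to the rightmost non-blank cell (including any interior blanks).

aaaaaaa_ca

state=A head=0 tape=____[b]aacca   (A,b)→(B,a,left)
state=B head=-1 tape=___[_]aaacca   (B,_)→(B,a,right)
state=B head=0 tape=___a[a]aacca   (B,a)→(B,_,left)
state=B head=-1 tape=___[a]_aacca   (B,a)→(B,_,left)
state=B head=-2 tape=__[_]__aacca   (B,_)→(B,a,right)
state=B head=-1 tape=__a[_]_aacca   (B,_)→(B,a,right)
state=B head=0 tape=__aa[_]aacca   (B,_)→(B,a,right)
state=B head=1 tape=__aaa[a]acca   (B,a)→(B,_,left)
state=B head=0 tape=__aa[a]_acca   (B,a)→(B,_,left)
state=B head=-1 tape=__a[a]__acca   (B,a)→(B,_,left)
state=B head=-2 tape=__[a]___acca   (B,a)→(B,_,left)
state=B head=-3 tape=_[_]____acca   (B,_)→(B,a,right)
state=B head=-2 tape=_a[_]___acca   (B,_)→(B,a,right)
state=B head=-1 tape=_aa[_]__acca   (B,_)→(B,a,right)
state=B head=0 tape=_aaa[_]_acca   (B,_)→(B,a,right)
state=B head=1 tape=_aaaa[_]acca   (B,_)→(B,a,right)
state=B head=2 tape=_aaaaa[a]cca   (B,a)→(B,_,left)
state=B head=1 tape=_aaaa[a]_cca   (B,a)→(B,_,left)
state=B head=0 tape=_aaa[a]__cca   (B,a)→(B,_,left)
state=B head=-1 tape=_aa[a]___cca   (B,a)→(B,_,left)
state=B head=-2 tape=_a[a]____cca   (B,a)→(B,_,left)
state=B head=-3 tape=_[a]_____cca   (B,a)→(B,_,left)
state=B head=-4 tape=[_]______cca   (B,_)→(B,a,right)
state=B head=-3 tape=a[_]_____cca   (B,_)→(B,a,right)
state=B head=-2 tape=aa[_]____cca   (B,_)→(B,a,right)
state=B head=-1 tape=aaa[_]___cca   (B,_)→(B,a,right)
state=B head=0 tape=aaaa[_]__cca   (B,_)→(B,a,right)
state=B head=1 tape=aaaaa[_]_cca   (B,_)→(B,a,right)
state=B head=2 tape=aaaaaa[_]cca   (B,_)→(B,a,right)
state=B head=3 tape=aaaaaaa[c]ca   (B,c)→(A,_,left)
state=A head=2 tape=aaaaaa[a]_ca
The non-blank tape span at halt is aaaaaaa_ca.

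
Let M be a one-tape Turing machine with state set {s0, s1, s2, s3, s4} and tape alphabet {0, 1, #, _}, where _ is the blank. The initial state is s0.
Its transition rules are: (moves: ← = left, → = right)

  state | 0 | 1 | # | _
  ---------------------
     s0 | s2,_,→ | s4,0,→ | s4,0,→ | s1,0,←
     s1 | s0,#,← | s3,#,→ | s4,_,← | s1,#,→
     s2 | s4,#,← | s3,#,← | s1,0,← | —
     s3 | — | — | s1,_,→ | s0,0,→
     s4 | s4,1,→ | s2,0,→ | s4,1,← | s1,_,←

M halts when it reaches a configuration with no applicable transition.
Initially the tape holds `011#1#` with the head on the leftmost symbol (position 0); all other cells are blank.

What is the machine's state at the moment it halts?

s3

s0 | [0]11#1#   read 0 → write _, move →, go to s2
s2 | _[1]1#1#   read 1 → write #, move ←, go to s3
s3 | [_]#1#1#   read _ → write 0, move →, go to s0
s0 | 0[#]1#1#   read # → write 0, move →, go to s4
s4 | 00[1]#1#   read 1 → write 0, move →, go to s2
s2 | 000[#]1#   read # → write 0, move ←, go to s1
s1 | 00[0]01#   read 0 → write #, move ←, go to s0
s0 | 0[0]#01#   read 0 → write _, move →, go to s2
s2 | 0_[#]01#   read # → write 0, move ←, go to s1
s1 | 0[_]001#   read _ → write #, move →, go to s1
s1 | 0#[0]01#   read 0 → write #, move ←, go to s0
s0 | 0[#]#01#   read # → write 0, move →, go to s4
s4 | 00[#]01#   read # → write 1, move ←, go to s4
s4 | 0[0]101#   read 0 → write 1, move →, go to s4
s4 | 01[1]01#   read 1 → write 0, move →, go to s2
s2 | 010[0]1#   read 0 → write #, move ←, go to s4
s4 | 01[0]#1#   read 0 → write 1, move →, go to s4
s4 | 011[#]1#   read # → write 1, move ←, go to s4
s4 | 01[1]11#   read 1 → write 0, move →, go to s2
s2 | 010[1]1#   read 1 → write #, move ←, go to s3
s3 | 01[0]#1#
No transition is defined for (s3, 0); M halts in state s3.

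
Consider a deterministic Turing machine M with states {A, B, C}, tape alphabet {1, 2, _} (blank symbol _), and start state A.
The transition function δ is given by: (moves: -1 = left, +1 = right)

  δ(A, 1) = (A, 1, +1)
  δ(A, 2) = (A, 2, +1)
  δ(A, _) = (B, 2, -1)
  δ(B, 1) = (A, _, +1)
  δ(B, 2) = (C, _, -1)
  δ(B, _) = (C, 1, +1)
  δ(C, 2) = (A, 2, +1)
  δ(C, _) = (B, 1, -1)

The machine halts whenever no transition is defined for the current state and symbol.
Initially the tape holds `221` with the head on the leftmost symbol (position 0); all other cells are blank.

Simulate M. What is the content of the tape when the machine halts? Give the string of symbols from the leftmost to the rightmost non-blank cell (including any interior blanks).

state=A head=0 tape=__[2]21__   (A,2)→(A,2,+1)
state=A head=1 tape=__2[2]1__   (A,2)→(A,2,+1)
state=A head=2 tape=__22[1]__   (A,1)→(A,1,+1)
state=A head=3 tape=__221[_]_   (A,_)→(B,2,-1)
state=B head=2 tape=__22[1]2_   (B,1)→(A,_,+1)
state=A head=3 tape=__22_[2]_   (A,2)→(A,2,+1)
state=A head=4 tape=__22_2[_]   (A,_)→(B,2,-1)
state=B head=3 tape=__22_[2]2   (B,2)→(C,_,-1)
state=C head=2 tape=__22[_]_2   (C,_)→(B,1,-1)
state=B head=1 tape=__2[2]1_2   (B,2)→(C,_,-1)
state=C head=0 tape=__[2]_1_2   (C,2)→(A,2,+1)
state=A head=1 tape=__2[_]1_2   (A,_)→(B,2,-1)
state=B head=0 tape=__[2]21_2   (B,2)→(C,_,-1)
state=C head=-1 tape=_[_]_21_2   (C,_)→(B,1,-1)
state=B head=-2 tape=[_]1_21_2   (B,_)→(C,1,+1)
state=C head=-1 tape=1[1]_21_2
The non-blank tape span at halt is 11_21_2.

11_21_2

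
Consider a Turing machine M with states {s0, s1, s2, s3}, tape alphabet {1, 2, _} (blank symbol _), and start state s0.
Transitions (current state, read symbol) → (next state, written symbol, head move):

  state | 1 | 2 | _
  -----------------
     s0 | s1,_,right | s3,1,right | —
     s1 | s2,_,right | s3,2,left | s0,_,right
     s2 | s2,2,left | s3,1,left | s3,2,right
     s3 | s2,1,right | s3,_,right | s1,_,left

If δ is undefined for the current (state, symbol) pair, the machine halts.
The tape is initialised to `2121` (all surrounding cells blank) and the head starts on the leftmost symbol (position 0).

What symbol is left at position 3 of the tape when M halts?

state=s0 head=0 tape=_[2]121__   (s0,2)→(s3,1,right)
state=s3 head=1 tape=_1[1]21__   (s3,1)→(s2,1,right)
state=s2 head=2 tape=_11[2]1__   (s2,2)→(s3,1,left)
state=s3 head=1 tape=_1[1]11__   (s3,1)→(s2,1,right)
state=s2 head=2 tape=_11[1]1__   (s2,1)→(s2,2,left)
state=s2 head=1 tape=_1[1]21__   (s2,1)→(s2,2,left)
state=s2 head=0 tape=_[1]221__   (s2,1)→(s2,2,left)
state=s2 head=-1 tape=[_]2221__   (s2,_)→(s3,2,right)
state=s3 head=0 tape=2[2]221__   (s3,2)→(s3,_,right)
state=s3 head=1 tape=2_[2]21__   (s3,2)→(s3,_,right)
state=s3 head=2 tape=2__[2]1__   (s3,2)→(s3,_,right)
state=s3 head=3 tape=2___[1]__   (s3,1)→(s2,1,right)
state=s2 head=4 tape=2___1[_]_   (s2,_)→(s3,2,right)
state=s3 head=5 tape=2___12[_]   (s3,_)→(s1,_,left)
state=s1 head=4 tape=2___1[2]_   (s1,2)→(s3,2,left)
state=s3 head=3 tape=2___[1]2_   (s3,1)→(s2,1,right)
state=s2 head=4 tape=2___1[2]_   (s2,2)→(s3,1,left)
state=s3 head=3 tape=2___[1]1_   (s3,1)→(s2,1,right)
state=s2 head=4 tape=2___1[1]_   (s2,1)→(s2,2,left)
state=s2 head=3 tape=2___[1]2_   (s2,1)→(s2,2,left)
state=s2 head=2 tape=2__[_]22_   (s2,_)→(s3,2,right)
state=s3 head=3 tape=2__2[2]2_   (s3,2)→(s3,_,right)
state=s3 head=4 tape=2__2_[2]_   (s3,2)→(s3,_,right)
state=s3 head=5 tape=2__2__[_]   (s3,_)→(s1,_,left)
state=s1 head=4 tape=2__2_[_]_   (s1,_)→(s0,_,right)
state=s0 head=5 tape=2__2__[_]
Cell 3 holds _ when M halts.

_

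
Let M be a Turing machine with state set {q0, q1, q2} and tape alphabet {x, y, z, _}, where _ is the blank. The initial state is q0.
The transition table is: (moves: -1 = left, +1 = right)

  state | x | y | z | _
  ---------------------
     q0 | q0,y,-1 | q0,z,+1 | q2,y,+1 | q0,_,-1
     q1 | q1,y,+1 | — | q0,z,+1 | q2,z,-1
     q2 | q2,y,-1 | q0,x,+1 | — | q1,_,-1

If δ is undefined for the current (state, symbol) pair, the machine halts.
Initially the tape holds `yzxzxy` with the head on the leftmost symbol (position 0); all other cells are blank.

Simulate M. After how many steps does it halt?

q0 | [y]zxzxy_   read y → write z, move +1, go to q0
q0 | z[z]xzxy_   read z → write y, move +1, go to q2
q2 | zy[x]zxy_   read x → write y, move -1, go to q2
q2 | z[y]yzxy_   read y → write x, move +1, go to q0
q0 | zx[y]zxy_   read y → write z, move +1, go to q0
q0 | zxz[z]xy_   read z → write y, move +1, go to q2
q2 | zxzy[x]y_   read x → write y, move -1, go to q2
q2 | zxz[y]yy_   read y → write x, move +1, go to q0
q0 | zxzx[y]y_   read y → write z, move +1, go to q0
q0 | zxzxz[y]_   read y → write z, move +1, go to q0
q0 | zxzxzz[_]   read _ → write _, move -1, go to q0
q0 | zxzxz[z]_   read z → write y, move +1, go to q2
q2 | zxzxzy[_]   read _ → write _, move -1, go to q1
q1 | zxzxz[y]_
M halts after 13 transitions.

13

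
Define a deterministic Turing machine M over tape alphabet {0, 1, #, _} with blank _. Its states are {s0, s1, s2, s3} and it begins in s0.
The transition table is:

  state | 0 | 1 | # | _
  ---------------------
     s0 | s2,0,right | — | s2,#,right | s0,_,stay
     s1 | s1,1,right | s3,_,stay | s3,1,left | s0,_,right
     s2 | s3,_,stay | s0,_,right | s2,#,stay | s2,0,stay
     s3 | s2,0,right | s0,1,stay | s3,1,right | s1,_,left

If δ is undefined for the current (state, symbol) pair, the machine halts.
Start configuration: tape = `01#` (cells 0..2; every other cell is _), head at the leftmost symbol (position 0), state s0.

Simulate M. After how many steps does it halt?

state=s0 head=0 tape=[0]1#_   (s0,0)→(s2,0,right)
state=s2 head=1 tape=0[1]#_   (s2,1)→(s0,_,right)
state=s0 head=2 tape=0_[#]_   (s0,#)→(s2,#,right)
state=s2 head=3 tape=0_#[_]   (s2,_)→(s2,0,stay)
state=s2 head=3 tape=0_#[0]   (s2,0)→(s3,_,stay)
state=s3 head=3 tape=0_#[_]   (s3,_)→(s1,_,left)
state=s1 head=2 tape=0_[#]_   (s1,#)→(s3,1,left)
state=s3 head=1 tape=0[_]1_   (s3,_)→(s1,_,left)
state=s1 head=0 tape=[0]_1_   (s1,0)→(s1,1,right)
state=s1 head=1 tape=1[_]1_   (s1,_)→(s0,_,right)
state=s0 head=2 tape=1_[1]_
M halts after 10 transitions.

10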